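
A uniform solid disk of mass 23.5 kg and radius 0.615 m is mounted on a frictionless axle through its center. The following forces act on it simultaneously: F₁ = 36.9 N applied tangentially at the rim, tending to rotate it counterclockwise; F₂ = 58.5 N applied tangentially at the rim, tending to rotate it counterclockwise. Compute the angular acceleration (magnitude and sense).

α ≈ 13.2 rad/s², counterclockwise

I = ½MR² = (1/2)(23.5)(0.615)² = 4.444 kg·m².
Taking counterclockwise as positive: τ₁ = +(36.9)(0.615) = +22.69 N·m; τ₂ = +(58.5)(0.615) = +35.98 N·m.
Net torque τ = 58.67 N·m.
α = τ/I = 58.67/4.444 = 13.20 rad/s².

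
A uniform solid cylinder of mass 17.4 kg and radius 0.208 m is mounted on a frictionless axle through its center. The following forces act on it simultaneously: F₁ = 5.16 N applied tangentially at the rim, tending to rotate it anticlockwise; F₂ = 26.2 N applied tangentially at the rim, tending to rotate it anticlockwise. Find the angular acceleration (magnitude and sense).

α ≈ 17.3 rad/s², anticlockwise

I = ½MR² = (1/2)(17.4)(0.208)² = 0.3764 kg·m².
Taking anticlockwise as positive: τ₁ = +(5.16)(0.208) = +1.073 N·m; τ₂ = +(26.2)(0.208) = +5.450 N·m.
Net torque τ = 6.523 N·m.
α = τ/I = 6.523/0.3764 = 17.33 rad/s².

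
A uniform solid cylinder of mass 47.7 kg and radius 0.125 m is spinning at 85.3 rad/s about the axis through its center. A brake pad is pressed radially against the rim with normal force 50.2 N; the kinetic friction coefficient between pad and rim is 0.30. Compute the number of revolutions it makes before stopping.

≈ 115 revolutions

I = ½MR² = (1/2)(47.7)(0.125)² = 0.3727 kg·m².
Friction force f = μN = (0.30)(50.2) = 15.06 N at the rim; torque magnitude τ = fR = 1.883 N·m, opposing ω.
|α| = τ/I = 1.883/0.3727 = 5.052 rad/s² (deceleration).
ω² = ω₀² − 2|α|θ with ω = 0 ⇒ θ = ω₀²/(2|α|) = 720.2 rad = 114.6 rev.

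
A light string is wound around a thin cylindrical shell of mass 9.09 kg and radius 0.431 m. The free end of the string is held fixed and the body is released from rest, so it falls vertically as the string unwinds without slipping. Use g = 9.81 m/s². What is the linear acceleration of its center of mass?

a ≈ 4.91 m/s²

Translation: Mg − T = Ma. Rotation about the center: TR = Iα with I = MR².
With a = αR: T = (I/R²)a = M a, so Mg = (1 + 1.000)Ma.
a = g/(1 + 1.000) = 9.81/2.000 = 4.905 m/s².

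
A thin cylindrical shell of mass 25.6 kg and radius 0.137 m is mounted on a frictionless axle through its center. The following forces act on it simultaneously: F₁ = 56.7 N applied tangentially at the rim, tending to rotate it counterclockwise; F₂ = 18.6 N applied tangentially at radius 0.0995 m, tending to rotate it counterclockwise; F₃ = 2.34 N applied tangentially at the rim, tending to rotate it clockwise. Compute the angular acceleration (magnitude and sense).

I = MR² = (25.6)(0.137)² = 0.4805 kg·m².
Taking counterclockwise as positive: τ₁ = +(56.7)(0.137) = +7.768 N·m; τ₂ = +(18.6)(0.0995) = +1.851 N·m; τ₃ = −(2.34)(0.137) = −0.3206 N·m.
Net torque τ = 9.298 N·m.
α = τ/I = 9.298/0.4805 = 19.35 rad/s².

α ≈ 19.4 rad/s², counterclockwise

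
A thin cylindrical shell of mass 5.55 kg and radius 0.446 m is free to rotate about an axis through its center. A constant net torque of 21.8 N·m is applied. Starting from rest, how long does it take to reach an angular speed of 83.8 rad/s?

I = MR² = (5.55)(0.446)² = 1.104 kg·m².
α = τ/I = 21.8/1.104 = 19.75 rad/s².
ω = αt ⇒ t = ω/α = 83.8/19.75 = 4.244 s.

t ≈ 4.24 s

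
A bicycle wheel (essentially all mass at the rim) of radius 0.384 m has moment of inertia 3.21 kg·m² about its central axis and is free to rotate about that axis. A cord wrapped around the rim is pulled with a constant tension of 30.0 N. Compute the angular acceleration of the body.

τ = F R = (30.0)(0.384) = 11.52 N·m.
From τ = Iα: α = 11.52/3.210 = 3.589 rad/s².

α ≈ 3.59 rad/s²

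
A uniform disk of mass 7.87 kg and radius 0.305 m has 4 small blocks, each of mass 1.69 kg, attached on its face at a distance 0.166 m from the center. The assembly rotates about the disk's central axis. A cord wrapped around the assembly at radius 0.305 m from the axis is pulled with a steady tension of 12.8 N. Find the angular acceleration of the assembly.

I_disk = ½MR² = ½(7.87)(0.305)² = 0.3661 kg·m².
I_blocks = 4·m·r² = 4(1.69)(0.166)² = 0.1863 kg·m².
Total I = 0.5523 kg·m².
τ = F r = (12.8)(0.305) = 3.904 N·m.
α = τ/I = 3.904/0.5523 = 7.068 rad/s².

α ≈ 7.07 rad/s²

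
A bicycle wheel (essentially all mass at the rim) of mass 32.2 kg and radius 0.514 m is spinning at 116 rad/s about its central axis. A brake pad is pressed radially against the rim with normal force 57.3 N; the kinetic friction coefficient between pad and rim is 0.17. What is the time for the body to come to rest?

t ≈ 197 s

I = MR² = (32.2)(0.514)² = 8.507 kg·m².
Friction force f = μN = (0.17)(57.3) = 9.741 N at the rim; torque magnitude τ = fR = 5.007 N·m, opposing ω.
|α| = τ/I = 5.007/8.507 = 0.5886 rad/s² (deceleration).
0 = ω₀ − |α|t ⇒ t = ω₀/|α| = 116/0.5886 = 197.1 s.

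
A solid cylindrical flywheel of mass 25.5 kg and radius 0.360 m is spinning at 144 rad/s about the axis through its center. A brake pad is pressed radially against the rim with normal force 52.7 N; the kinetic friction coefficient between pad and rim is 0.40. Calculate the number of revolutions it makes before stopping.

≈ 359 revolutions

I = ½MR² = (1/2)(25.5)(0.360)² = 1.652 kg·m².
Friction force f = μN = (0.40)(52.7) = 21.08 N at the rim; torque magnitude τ = fR = 7.589 N·m, opposing ω.
|α| = τ/I = 7.589/1.652 = 4.593 rad/s² (deceleration).
ω² = ω₀² − 2|α|θ with ω = 0 ⇒ θ = ω₀²/(2|α|) = 2258 rad = 359.3 rev.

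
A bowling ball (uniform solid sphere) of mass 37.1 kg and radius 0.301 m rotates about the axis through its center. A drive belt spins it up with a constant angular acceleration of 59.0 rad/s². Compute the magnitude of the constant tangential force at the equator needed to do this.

I = (2/5)MR² = (2/5)(37.1)(0.301)² = 1.345 kg·m².
The required torque is τ = Iα = (1.345)(59.00) = 79.33 N·m.
A tangential force at the equator gives τ = FR, so F = τ/R = 79.33/0.301 = 263.5 N.

F ≈ 264 N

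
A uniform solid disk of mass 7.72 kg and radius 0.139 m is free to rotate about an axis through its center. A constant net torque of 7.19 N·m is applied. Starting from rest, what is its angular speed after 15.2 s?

I = ½MR² = (1/2)(7.72)(0.139)² = 0.07458 kg·m².
α = τ/I = 7.19/0.07458 = 96.41 rad/s².
ω = ω₀ + αt = 0 + (96.41)(15.2) = 1465 rad/s.

ω ≈ 1470 rad/s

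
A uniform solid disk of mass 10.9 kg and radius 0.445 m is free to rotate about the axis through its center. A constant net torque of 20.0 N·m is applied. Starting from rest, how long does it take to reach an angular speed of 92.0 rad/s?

t ≈ 4.96 s

I = ½MR² = (1/2)(10.9)(0.445)² = 1.079 kg·m².
α = τ/I = 20.0/1.079 = 18.53 rad/s².
ω = αt ⇒ t = ω/α = 92.0/18.53 = 4.964 s.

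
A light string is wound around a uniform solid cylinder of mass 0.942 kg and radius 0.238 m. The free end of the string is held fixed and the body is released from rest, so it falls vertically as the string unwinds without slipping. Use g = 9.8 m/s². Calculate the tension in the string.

T ≈ 3.08 N

Translation: Mg − T = Ma. Rotation about the center: TR = Iα with I = ½MR².
With a = αR: T = (I/R²)a = (1/2)M a, so Mg = (1 + 0.5000)Ma.
a = g/(1 + 0.5000) = 9.8/1.500 = 6.533 m/s².
T = 0.5000·M·a = (0.5000)(0.942)(6.533) = 3.077 N.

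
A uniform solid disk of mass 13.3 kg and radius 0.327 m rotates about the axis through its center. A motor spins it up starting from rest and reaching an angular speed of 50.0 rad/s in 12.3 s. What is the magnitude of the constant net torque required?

I = ½MR² = (1/2)(13.3)(0.327)² = 0.7111 kg·m².
α = Δω/Δt = (50.0 − 0)/12.3 = 4.065 rad/s².
τ = Iα = (0.7111)(4.065) = 2.891 N·m.

τ ≈ 2.89 N·m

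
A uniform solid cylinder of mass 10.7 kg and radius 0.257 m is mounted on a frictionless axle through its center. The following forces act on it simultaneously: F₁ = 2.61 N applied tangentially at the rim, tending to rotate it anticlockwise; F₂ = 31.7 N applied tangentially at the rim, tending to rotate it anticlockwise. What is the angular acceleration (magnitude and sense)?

α ≈ 25.0 rad/s², anticlockwise

I = ½MR² = (1/2)(10.7)(0.257)² = 0.3534 kg·m².
Taking anticlockwise as positive: τ₁ = +(2.61)(0.257) = +0.6708 N·m; τ₂ = +(31.7)(0.257) = +8.147 N·m.
Net torque τ = 8.818 N·m.
α = τ/I = 8.818/0.3534 = 24.95 rad/s².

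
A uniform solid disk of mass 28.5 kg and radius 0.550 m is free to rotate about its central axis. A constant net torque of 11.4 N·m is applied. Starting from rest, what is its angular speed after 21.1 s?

I = ½MR² = (1/2)(28.5)(0.550)² = 4.311 kg·m².
α = τ/I = 11.4/4.311 = 2.645 rad/s².
ω = ω₀ + αt = 0 + (2.645)(21.1) = 55.80 rad/s.

ω ≈ 55.8 rad/s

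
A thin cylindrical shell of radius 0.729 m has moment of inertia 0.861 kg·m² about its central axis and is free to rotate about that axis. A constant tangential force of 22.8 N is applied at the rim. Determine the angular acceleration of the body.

α ≈ 19.3 rad/s²

τ = F R = (22.8)(0.729) = 16.62 N·m.
From τ = Iα: α = 16.62/0.8610 = 19.30 rad/s².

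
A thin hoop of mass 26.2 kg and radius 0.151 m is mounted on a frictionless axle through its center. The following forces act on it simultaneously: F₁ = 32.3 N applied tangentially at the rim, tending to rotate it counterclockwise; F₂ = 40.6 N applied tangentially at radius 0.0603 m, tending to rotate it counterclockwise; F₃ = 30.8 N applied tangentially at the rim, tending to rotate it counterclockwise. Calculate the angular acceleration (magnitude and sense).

I = MR² = (26.2)(0.151)² = 0.5974 kg·m².
Taking counterclockwise as positive: τ₁ = +(32.3)(0.151) = +4.877 N·m; τ₂ = +(40.6)(0.0603) = +2.448 N·m; τ₃ = +(30.8)(0.151) = +4.651 N·m.
Net torque τ = 11.98 N·m.
α = τ/I = 11.98/0.5974 = 20.05 rad/s².

α ≈ 20.0 rad/s², counterclockwise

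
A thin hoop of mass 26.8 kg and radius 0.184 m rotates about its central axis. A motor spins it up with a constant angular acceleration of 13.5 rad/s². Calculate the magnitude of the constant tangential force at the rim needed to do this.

I = MR² = (26.8)(0.184)² = 0.9073 kg·m².
The required torque is τ = Iα = (0.9073)(13.50) = 12.25 N·m.
A tangential force at the rim gives τ = FR, so F = τ/R = 12.25/0.184 = 66.57 N.

F ≈ 66.6 N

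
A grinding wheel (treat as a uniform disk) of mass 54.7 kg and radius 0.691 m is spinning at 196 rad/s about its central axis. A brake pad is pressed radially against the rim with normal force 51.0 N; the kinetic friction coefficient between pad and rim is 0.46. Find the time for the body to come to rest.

I = ½MR² = (1/2)(54.7)(0.691)² = 13.06 kg·m².
Friction force f = μN = (0.46)(51.0) = 23.46 N at the rim; torque magnitude τ = fR = 16.21 N·m, opposing ω.
|α| = τ/I = 16.21/13.06 = 1.241 rad/s² (deceleration).
0 = ω₀ − |α|t ⇒ t = ω₀/|α| = 196/1.241 = 157.9 s.

t ≈ 158 s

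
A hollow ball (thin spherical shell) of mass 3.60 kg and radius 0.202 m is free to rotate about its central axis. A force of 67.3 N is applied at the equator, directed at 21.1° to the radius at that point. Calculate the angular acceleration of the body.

I = (2/3)MR² = (2/3)(3.60)(0.202)² = 0.09793 kg·m².
Only the tangential component produces torque: τ = F R sinθ = (67.3)(0.202) sin 21.1° = 4.894 N·m.
Newton's second law for rotation, τ = Iα, gives α = τ/I = 4.894/0.09793 = 49.97 rad/s².

α ≈ 50.0 rad/s²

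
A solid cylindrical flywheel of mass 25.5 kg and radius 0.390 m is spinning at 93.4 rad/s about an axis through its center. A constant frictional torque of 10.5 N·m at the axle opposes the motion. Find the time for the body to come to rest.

I = ½MR² = (1/2)(25.5)(0.390)² = 1.939 kg·m².
The net torque has magnitude 10.5 N·m, opposing ω.
|α| = τ/I = 10.50/1.939 = 5.414 rad/s² (deceleration).
0 = ω₀ − |α|t ⇒ t = ω₀/|α| = 93.4/5.414 = 17.25 s.

t ≈ 17.3 s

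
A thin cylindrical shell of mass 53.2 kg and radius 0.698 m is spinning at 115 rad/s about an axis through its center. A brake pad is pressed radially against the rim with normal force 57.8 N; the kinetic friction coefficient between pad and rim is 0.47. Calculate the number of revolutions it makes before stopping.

I = MR² = (53.2)(0.698)² = 25.92 kg·m².
Friction force f = μN = (0.47)(57.8) = 27.17 N at the rim; torque magnitude τ = fR = 18.96 N·m, opposing ω.
|α| = τ/I = 18.96/25.92 = 0.7316 rad/s² (deceleration).
ω² = ω₀² − 2|α|θ with ω = 0 ⇒ θ = ω₀²/(2|α|) = 9039 rad = 1439 rev.

≈ 1440 revolutions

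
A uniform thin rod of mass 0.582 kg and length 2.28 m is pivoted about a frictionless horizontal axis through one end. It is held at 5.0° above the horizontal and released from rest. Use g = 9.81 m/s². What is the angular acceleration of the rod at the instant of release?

About the pivot, I = (1/3)ML² = (1/3)(0.582)(2.28)² = 1.008 kg·m².
The weight acts at the center, a distance L/2 = 1.140 m from the pivot; τ = Mg(L/2) cos 5.0° = 6.484 N·m.
α = τ/I = 6.484/1.008 = 6.429 rad/s².
(Equivalently α = (3g/(2L)) cos 5.0° = 6.429 rad/s².)

α ≈ 6.43 rad/s²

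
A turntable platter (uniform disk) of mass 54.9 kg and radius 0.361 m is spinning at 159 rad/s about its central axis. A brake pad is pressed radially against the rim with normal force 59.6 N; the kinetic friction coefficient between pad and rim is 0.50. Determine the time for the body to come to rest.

I = ½MR² = (1/2)(54.9)(0.361)² = 3.577 kg·m².
Friction force f = μN = (0.50)(59.6) = 29.80 N at the rim; torque magnitude τ = fR = 10.76 N·m, opposing ω.
|α| = τ/I = 10.76/3.577 = 3.007 rad/s² (deceleration).
0 = ω₀ − |α|t ⇒ t = ω₀/|α| = 159/3.007 = 52.87 s.

t ≈ 52.9 s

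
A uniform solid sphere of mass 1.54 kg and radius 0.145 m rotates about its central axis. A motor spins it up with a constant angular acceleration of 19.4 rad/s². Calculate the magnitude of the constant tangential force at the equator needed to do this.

I = (2/5)MR² = (2/5)(1.54)(0.145)² = 0.01295 kg·m².
The required torque is τ = Iα = (0.01295)(19.40) = 0.2513 N·m.
A tangential force at the equator gives τ = FR, so F = τ/R = 0.2513/0.145 = 1.733 N.

F ≈ 1.73 N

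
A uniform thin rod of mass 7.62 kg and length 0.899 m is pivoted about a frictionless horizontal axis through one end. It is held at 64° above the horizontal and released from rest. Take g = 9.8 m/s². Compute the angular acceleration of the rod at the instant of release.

About the pivot, I = (1/3)ML² = (1/3)(7.62)(0.899)² = 2.053 kg·m².
The weight acts at the center, a distance L/2 = 0.4495 m from the pivot; τ = Mg(L/2) cos 64° = 14.71 N·m.
α = τ/I = 14.71/2.053 = 7.168 rad/s².

α ≈ 7.17 rad/s²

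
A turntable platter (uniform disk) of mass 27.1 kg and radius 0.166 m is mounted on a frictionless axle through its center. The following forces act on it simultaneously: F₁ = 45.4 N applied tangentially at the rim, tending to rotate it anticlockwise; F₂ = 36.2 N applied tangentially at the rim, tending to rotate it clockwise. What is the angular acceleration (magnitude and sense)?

α ≈ 4.09 rad/s², anticlockwise

I = ½MR² = (1/2)(27.1)(0.166)² = 0.3734 kg·m².
Taking anticlockwise as positive: τ₁ = +(45.4)(0.166) = +7.536 N·m; τ₂ = −(36.2)(0.166) = −6.009 N·m.
Net torque τ = 1.527 N·m.
α = τ/I = 1.527/0.3734 = 4.090 rad/s².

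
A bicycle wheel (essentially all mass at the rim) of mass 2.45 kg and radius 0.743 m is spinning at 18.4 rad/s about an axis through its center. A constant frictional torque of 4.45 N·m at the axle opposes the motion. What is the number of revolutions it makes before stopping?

I = MR² = (2.45)(0.743)² = 1.353 kg·m².
The net torque has magnitude 4.45 N·m, opposing ω.
|α| = τ/I = 4.450/1.353 = 3.290 rad/s² (deceleration).
ω² = ω₀² − 2|α|θ with ω = 0 ⇒ θ = ω₀²/(2|α|) = 51.45 rad = 8.189 rev.

≈ 8.19 revolutions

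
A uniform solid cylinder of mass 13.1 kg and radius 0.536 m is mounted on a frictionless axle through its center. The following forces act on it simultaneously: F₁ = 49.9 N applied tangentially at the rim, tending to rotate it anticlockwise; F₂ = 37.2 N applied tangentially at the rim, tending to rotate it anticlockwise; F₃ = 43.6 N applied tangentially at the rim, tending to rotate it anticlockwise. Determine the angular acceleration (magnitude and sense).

α ≈ 37.2 rad/s², anticlockwise

I = ½MR² = (1/2)(13.1)(0.536)² = 1.882 kg·m².
Taking anticlockwise as positive: τ₁ = +(49.9)(0.536) = +26.75 N·m; τ₂ = +(37.2)(0.536) = +19.94 N·m; τ₃ = +(43.6)(0.536) = +23.37 N·m.
Net torque τ = 70.06 N·m.
α = τ/I = 70.06/1.882 = 37.23 rad/s².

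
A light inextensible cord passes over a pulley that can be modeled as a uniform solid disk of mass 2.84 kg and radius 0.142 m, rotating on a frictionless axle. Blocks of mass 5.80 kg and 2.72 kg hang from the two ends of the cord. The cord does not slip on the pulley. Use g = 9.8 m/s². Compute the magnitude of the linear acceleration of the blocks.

a ≈ 3.04 m/s²

I = ½MR² = (1/2)(2.84)(0.142)² = 0.02863 kg·m².
Heavier block: m₁g − T₁ = m₁a. Lighter block: T₂ − m₂g = m₂a.
Pulley: (T₁ − T₂)R = Iα = I(a/R), so T₁ − T₂ = (I/R²)a = (1/2)M_p a = 1.420·a.
Adding the three: (m₁ − m₂)g = (m₁ + m₂ + 1.420)a, so a = (5.80 − 2.72)(9.8)/(5.80 + 2.72 + 1.420) = 3.037 m/s².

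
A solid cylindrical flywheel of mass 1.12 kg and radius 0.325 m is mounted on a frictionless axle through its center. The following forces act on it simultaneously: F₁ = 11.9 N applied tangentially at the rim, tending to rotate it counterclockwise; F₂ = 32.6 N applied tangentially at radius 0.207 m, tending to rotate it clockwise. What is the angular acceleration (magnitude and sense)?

α ≈ 48.7 rad/s², clockwise

I = ½MR² = (1/2)(1.12)(0.325)² = 0.05915 kg·m².
Taking counterclockwise as positive: τ₁ = +(11.9)(0.325) = +3.868 N·m; τ₂ = −(32.6)(0.207) = −6.748 N·m.
Net torque τ = -2.881 N·m.
α = τ/I = -2.881/0.05915 = -48.70 rad/s².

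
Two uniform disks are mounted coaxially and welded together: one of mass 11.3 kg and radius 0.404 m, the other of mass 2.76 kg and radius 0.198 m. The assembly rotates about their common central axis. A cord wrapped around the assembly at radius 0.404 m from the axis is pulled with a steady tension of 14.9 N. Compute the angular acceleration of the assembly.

I = ½M₁R₁² + ½M₂R₂² = ½(11.3)(0.404)² + ½(2.76)(0.198)² = 0.9763 kg·m².
τ = F r = (14.9)(0.404) = 6.020 N·m.
α = τ/I = 6.020/0.9763 = 6.166 rad/s².

α ≈ 6.17 rad/s²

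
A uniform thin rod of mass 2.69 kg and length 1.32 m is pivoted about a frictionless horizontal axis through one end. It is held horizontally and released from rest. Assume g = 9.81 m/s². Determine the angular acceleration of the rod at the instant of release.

About the pivot, I = (1/3)ML² = (1/3)(2.69)(1.32)² = 1.562 kg·m².
The weight acts at the center, a distance L/2 = 0.6600 m from the pivot; τ = Mg(L/2) = 17.42 N·m.
α = τ/I = 17.42/1.562 = 11.15 rad/s².

α ≈ 11.1 rad/s²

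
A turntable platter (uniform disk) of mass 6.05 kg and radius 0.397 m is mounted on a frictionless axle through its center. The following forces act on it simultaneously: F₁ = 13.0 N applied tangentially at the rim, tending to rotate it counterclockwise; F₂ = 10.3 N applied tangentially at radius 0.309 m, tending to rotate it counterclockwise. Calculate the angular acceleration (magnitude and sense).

I = ½MR² = (1/2)(6.05)(0.397)² = 0.4768 kg·m².
Taking counterclockwise as positive: τ₁ = +(13.0)(0.397) = +5.161 N·m; τ₂ = +(10.3)(0.309) = +3.183 N·m.
Net torque τ = 8.344 N·m.
α = τ/I = 8.344/0.4768 = 17.50 rad/s².

α ≈ 17.5 rad/s², counterclockwise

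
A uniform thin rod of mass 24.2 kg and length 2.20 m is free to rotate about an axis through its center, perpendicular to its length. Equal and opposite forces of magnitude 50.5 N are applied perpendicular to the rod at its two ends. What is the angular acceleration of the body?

I = (1/12)ML² = (1/12)(24.2)(2.20)² = 9.761 kg·m².
The couple gives τ = F·(L/2) + F·(L/2) = F L = (50.5)(2.20) = 111.1 N·m.
From τ = Iα: α = 111.1/9.761 = 11.38 rad/s².

α ≈ 11.4 rad/s²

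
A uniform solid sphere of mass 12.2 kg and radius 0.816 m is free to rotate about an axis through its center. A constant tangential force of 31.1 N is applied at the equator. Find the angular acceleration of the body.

I = (2/5)MR² = (2/5)(12.2)(0.816)² = 3.249 kg·m².
τ = F R = (31.1)(0.816) = 25.38 N·m.
From τ = Iα: α = 25.38/3.249 = 7.810 rad/s².

α ≈ 7.81 rad/s²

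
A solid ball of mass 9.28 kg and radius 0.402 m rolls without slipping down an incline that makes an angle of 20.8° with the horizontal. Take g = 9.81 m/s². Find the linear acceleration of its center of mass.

a ≈ 2.49 m/s²

Translation along the incline: Mg sinθ − f = Ma.
Rotation about the center: fR = Iα with I = (2/5)MR². No-slip gives a = αR, so f = (I/R²)a = (2/5)M a.
Substituting: Mg sinθ = (1 + 0.4000)Ma, so a = g sinθ/(1 + 0.4000) = (9.81) sin 20.8° / 1.400 = 2.488 m/s².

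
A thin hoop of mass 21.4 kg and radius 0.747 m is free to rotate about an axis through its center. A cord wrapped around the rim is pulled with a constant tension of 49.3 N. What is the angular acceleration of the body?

α ≈ 3.08 rad/s²

I = MR² = (21.4)(0.747)² = 11.94 kg·m².
τ = F R = (49.3)(0.747) = 36.83 N·m.
Newton's second law for rotation, τ = Iα, gives α = τ/I = 36.83/11.94 = 3.084 rad/s².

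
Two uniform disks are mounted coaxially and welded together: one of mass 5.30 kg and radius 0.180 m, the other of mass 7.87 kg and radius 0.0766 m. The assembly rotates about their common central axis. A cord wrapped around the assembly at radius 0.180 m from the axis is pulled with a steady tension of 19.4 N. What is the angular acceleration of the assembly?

I = ½M₁R₁² + ½M₂R₂² = ½(5.30)(0.180)² + ½(7.87)(0.0766)² = 0.1089 kg·m².
τ = F r = (19.4)(0.180) = 3.492 N·m.
α = τ/I = 3.492/0.1089 = 32.05 rad/s².

α ≈ 32.1 rad/s²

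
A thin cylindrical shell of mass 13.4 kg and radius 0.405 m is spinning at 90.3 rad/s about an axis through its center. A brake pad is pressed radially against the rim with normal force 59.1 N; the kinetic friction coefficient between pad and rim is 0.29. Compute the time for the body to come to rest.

t ≈ 28.6 s

I = MR² = (13.4)(0.405)² = 2.198 kg·m².
Friction force f = μN = (0.29)(59.1) = 17.14 N at the rim; torque magnitude τ = fR = 6.941 N·m, opposing ω.
|α| = τ/I = 6.941/2.198 = 3.158 rad/s² (deceleration).
0 = ω₀ − |α|t ⇒ t = ω₀/|α| = 90.3/3.158 = 28.59 s.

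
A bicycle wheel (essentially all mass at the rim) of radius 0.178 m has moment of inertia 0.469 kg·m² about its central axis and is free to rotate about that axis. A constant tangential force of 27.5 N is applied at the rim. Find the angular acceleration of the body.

α ≈ 10.4 rad/s²

τ = F R = (27.5)(0.178) = 4.895 N·m.
From τ = Iα: α = 4.895/0.4690 = 10.44 rad/s².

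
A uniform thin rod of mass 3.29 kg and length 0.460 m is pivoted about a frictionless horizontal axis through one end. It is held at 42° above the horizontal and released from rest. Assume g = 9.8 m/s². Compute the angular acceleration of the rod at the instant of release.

α ≈ 23.7 rad/s²

About the pivot, I = (1/3)ML² = (1/3)(3.29)(0.460)² = 0.2321 kg·m².
The weight acts at the center, a distance L/2 = 0.2300 m from the pivot; τ = Mg(L/2) cos 42° = 5.511 N·m.
α = τ/I = 5.511/0.2321 = 23.75 rad/s².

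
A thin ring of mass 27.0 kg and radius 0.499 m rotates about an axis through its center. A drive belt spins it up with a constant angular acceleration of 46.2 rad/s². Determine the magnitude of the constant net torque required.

τ ≈ 311 N·m

I = MR² = (27.0)(0.499)² = 6.723 kg·m².
τ = Iα = (6.723)(46.20) = 310.6 N·m.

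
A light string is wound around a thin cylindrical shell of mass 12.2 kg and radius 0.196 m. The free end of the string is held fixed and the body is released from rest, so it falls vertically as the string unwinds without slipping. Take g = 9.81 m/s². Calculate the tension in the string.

T ≈ 59.8 N

Translation: Mg − T = Ma. Rotation about the center: TR = Iα with I = MR².
With a = αR: T = (I/R²)a = M a, so Mg = (1 + 1.000)Ma.
a = g/(1 + 1.000) = 9.81/2.000 = 4.905 m/s².
T = 1.000·M·a = (1.000)(12.2)(4.905) = 59.84 N.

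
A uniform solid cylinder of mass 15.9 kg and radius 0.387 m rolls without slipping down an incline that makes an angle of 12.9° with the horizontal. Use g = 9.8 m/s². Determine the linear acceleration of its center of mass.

a ≈ 1.46 m/s²

Translation along the incline: Mg sinθ − f = Ma.
Rotation about the center: fR = Iα with I = ½MR². No-slip gives a = αR, so f = (I/R²)a = (1/2)M a.
Substituting: Mg sinθ = (1 + 0.5000)Ma, so a = g sinθ/(1 + 0.5000) = (9.8) sin 12.9° / 1.500 = 1.459 m/s².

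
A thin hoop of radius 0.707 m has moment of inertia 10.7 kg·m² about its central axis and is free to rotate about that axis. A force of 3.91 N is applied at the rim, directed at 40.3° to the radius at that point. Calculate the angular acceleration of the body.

α ≈ 0.167 rad/s²

Only the tangential component produces torque: τ = F R sinθ = (3.91)(0.707) sin 40.3° = 1.788 N·m.
Newton's second law for rotation, τ = Iα, gives α = τ/I = 1.788/10.70 = 0.1671 rad/s².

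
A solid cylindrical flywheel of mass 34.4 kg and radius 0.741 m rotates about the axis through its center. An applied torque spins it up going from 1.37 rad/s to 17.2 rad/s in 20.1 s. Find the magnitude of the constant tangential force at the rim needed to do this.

F ≈ 10.0 N

I = ½MR² = (1/2)(34.4)(0.741)² = 9.444 kg·m².
α = Δω/Δt = (17.2 − 1.37)/20.1 = 0.7876 rad/s².
The required torque is τ = Iα = (9.444)(0.7876) = 7.438 N·m.
A tangential force at the rim gives τ = FR, so F = τ/R = 7.438/0.741 = 10.04 N.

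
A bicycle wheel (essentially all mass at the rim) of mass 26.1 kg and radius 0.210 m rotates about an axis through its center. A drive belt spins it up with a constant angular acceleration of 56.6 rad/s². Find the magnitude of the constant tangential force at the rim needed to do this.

I = MR² = (26.1)(0.210)² = 1.151 kg·m².
The required torque is τ = Iα = (1.151)(56.60) = 65.15 N·m.
A tangential force at the rim gives τ = FR, so F = τ/R = 65.15/0.210 = 310.2 N.

F ≈ 310 N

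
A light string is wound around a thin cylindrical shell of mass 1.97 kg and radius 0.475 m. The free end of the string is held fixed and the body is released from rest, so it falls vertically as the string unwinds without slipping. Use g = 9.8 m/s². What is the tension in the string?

T ≈ 9.65 N

Translation: Mg − T = Ma. Rotation about the center: TR = Iα with I = MR².
With a = αR: T = (I/R²)a = M a, so Mg = (1 + 1.000)Ma.
a = g/(1 + 1.000) = 9.8/2.000 = 4.900 m/s².
T = 1.000·M·a = (1.000)(1.97)(4.900) = 9.653 N.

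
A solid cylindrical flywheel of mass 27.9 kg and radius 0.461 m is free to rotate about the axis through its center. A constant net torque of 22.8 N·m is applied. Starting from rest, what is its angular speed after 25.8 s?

ω ≈ 198 rad/s

I = ½MR² = (1/2)(27.9)(0.461)² = 2.965 kg·m².
α = τ/I = 22.8/2.965 = 7.691 rad/s².
ω = ω₀ + αt = 0 + (7.691)(25.8) = 198.4 rad/s.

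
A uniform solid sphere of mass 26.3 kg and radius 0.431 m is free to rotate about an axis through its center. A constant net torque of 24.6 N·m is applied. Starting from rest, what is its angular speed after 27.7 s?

ω ≈ 349 rad/s

I = (2/5)MR² = (2/5)(26.3)(0.431)² = 1.954 kg·m².
α = τ/I = 24.6/1.954 = 12.59 rad/s².
ω = ω₀ + αt = 0 + (12.59)(27.7) = 348.7 rad/s.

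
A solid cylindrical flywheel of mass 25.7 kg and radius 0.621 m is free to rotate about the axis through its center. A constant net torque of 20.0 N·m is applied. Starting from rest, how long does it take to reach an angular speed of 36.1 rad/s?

I = ½MR² = (1/2)(25.7)(0.621)² = 4.955 kg·m².
α = τ/I = 20.0/4.955 = 4.036 rad/s².
ω = αt ⇒ t = ω/α = 36.1/4.036 = 8.945 s.

t ≈ 8.94 s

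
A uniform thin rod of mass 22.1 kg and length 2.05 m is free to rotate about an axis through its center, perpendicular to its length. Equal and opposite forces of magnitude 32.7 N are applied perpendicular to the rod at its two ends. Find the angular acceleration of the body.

I = (1/12)ML² = (1/12)(22.1)(2.05)² = 7.740 kg·m².
The couple gives τ = F·(L/2) + F·(L/2) = F L = (32.7)(2.05) = 67.03 N·m.
From τ = Iα: α = 67.03/7.740 = 8.661 rad/s².

α ≈ 8.66 rad/s²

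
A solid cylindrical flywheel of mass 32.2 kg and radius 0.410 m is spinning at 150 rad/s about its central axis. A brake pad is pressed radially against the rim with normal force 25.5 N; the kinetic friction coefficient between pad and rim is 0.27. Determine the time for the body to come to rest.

I = ½MR² = (1/2)(32.2)(0.410)² = 2.706 kg·m².
Friction force f = μN = (0.27)(25.5) = 6.885 N at the rim; torque magnitude τ = fR = 2.823 N·m, opposing ω.
|α| = τ/I = 2.823/2.706 = 1.043 rad/s² (deceleration).
0 = ω₀ − |α|t ⇒ t = ω₀/|α| = 150/1.043 = 143.8 s.

t ≈ 144 s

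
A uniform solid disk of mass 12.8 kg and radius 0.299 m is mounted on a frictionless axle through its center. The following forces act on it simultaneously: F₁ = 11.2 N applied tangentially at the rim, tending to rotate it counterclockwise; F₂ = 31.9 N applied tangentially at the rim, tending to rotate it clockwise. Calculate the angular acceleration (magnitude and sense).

α ≈ 10.8 rad/s², clockwise

I = ½MR² = (1/2)(12.8)(0.299)² = 0.5722 kg·m².
Taking counterclockwise as positive: τ₁ = +(11.2)(0.299) = +3.349 N·m; τ₂ = −(31.9)(0.299) = −9.538 N·m.
Net torque τ = -6.189 N·m.
α = τ/I = -6.189/0.5722 = -10.82 rad/s².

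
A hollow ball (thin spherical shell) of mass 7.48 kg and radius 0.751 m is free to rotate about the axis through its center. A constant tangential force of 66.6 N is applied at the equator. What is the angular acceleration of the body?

I = (2/3)MR² = (2/3)(7.48)(0.751)² = 2.812 kg·m².
τ = F R = (66.6)(0.751) = 50.02 N·m.
Newton's second law for rotation, τ = Iα, gives α = τ/I = 50.02/2.812 = 17.78 rad/s².

α ≈ 17.8 rad/s²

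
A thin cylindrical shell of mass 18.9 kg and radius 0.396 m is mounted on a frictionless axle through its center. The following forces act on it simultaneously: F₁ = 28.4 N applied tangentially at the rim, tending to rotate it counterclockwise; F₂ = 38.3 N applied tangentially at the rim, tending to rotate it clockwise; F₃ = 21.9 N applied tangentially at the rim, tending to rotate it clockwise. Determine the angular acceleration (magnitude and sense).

α ≈ 4.25 rad/s², clockwise

I = MR² = (18.9)(0.396)² = 2.964 kg·m².
Taking counterclockwise as positive: τ₁ = +(28.4)(0.396) = +11.25 N·m; τ₂ = −(38.3)(0.396) = −15.17 N·m; τ₃ = −(21.9)(0.396) = −8.672 N·m.
Net torque τ = -12.59 N·m.
α = τ/I = -12.59/2.964 = -4.249 rad/s².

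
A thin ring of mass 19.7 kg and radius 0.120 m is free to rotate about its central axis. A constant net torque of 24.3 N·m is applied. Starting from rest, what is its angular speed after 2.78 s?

I = MR² = (19.7)(0.120)² = 0.2837 kg·m².
α = τ/I = 24.3/0.2837 = 85.66 rad/s².
ω = ω₀ + αt = 0 + (85.66)(2.78) = 238.1 rad/s.

ω ≈ 238 rad/s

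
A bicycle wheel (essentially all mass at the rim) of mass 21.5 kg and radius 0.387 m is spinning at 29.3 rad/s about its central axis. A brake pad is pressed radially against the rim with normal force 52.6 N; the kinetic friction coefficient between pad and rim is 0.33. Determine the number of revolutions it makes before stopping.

I = MR² = (21.5)(0.387)² = 3.220 kg·m².
Friction force f = μN = (0.33)(52.6) = 17.36 N at the rim; torque magnitude τ = fR = 6.718 N·m, opposing ω.
|α| = τ/I = 6.718/3.220 = 2.086 rad/s² (deceleration).
ω² = ω₀² − 2|α|θ with ω = 0 ⇒ θ = ω₀²/(2|α|) = 205.8 rad = 32.75 rev.

≈ 32.7 revolutions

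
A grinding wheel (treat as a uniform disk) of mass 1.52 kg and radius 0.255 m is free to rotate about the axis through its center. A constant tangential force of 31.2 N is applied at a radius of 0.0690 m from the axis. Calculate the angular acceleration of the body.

I = ½MR² = (1/2)(1.52)(0.255)² = 0.04942 kg·m².
τ = F·r = (31.2)(0.0690) = 2.153 N·m.
Newton's second law for rotation, τ = Iα, gives α = τ/I = 2.153/0.04942 = 43.56 rad/s².

α ≈ 43.6 rad/s²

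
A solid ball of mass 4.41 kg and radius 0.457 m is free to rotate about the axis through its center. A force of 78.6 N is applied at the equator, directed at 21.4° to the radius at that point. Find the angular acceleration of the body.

α ≈ 35.6 rad/s²

I = (2/5)MR² = (2/5)(4.41)(0.457)² = 0.3684 kg·m².
Only the tangential component produces torque: τ = F R sinθ = (78.6)(0.457) sin 21.4° = 13.11 N·m.
From τ = Iα: α = 13.11/0.3684 = 35.58 rad/s².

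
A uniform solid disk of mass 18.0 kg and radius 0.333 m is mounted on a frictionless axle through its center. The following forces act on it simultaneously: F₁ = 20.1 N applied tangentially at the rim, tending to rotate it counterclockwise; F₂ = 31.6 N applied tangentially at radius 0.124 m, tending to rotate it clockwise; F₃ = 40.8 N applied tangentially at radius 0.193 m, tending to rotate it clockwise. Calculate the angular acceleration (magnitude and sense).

α ≈ 5.11 rad/s², clockwise

I = ½MR² = (1/2)(18.0)(0.333)² = 0.9980 kg·m².
Taking counterclockwise as positive: τ₁ = +(20.1)(0.333) = +6.693 N·m; τ₂ = −(31.6)(0.124) = −3.918 N·m; τ₃ = −(40.8)(0.193) = −7.874 N·m.
Net torque τ = -5.099 N·m.
α = τ/I = -5.099/0.9980 = -5.110 rad/s².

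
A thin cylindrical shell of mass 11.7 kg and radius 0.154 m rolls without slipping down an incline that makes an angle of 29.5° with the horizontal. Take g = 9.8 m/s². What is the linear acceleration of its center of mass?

Translation along the incline: Mg sinθ − f = Ma.
Rotation about the center: fR = Iα with I = MR². No-slip gives a = αR, so f = (I/R²)a = M a.
Substituting: Mg sinθ = (1 + 1.000)Ma, so a = g sinθ/(1 + 1.000) = (9.8) sin 29.5° / 2.000 = 2.413 m/s².

a ≈ 2.41 m/s²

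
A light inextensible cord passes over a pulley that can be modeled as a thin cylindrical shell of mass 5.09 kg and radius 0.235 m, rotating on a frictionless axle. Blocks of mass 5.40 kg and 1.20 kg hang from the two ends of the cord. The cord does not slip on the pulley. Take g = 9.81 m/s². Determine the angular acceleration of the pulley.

α ≈ 15.0 rad/s²

I = MR² = (5.09)(0.235)² = 0.2811 kg·m².
Heavier block: m₁g − T₁ = m₁a. Lighter block: T₂ − m₂g = m₂a.
Pulley: (T₁ − T₂)R = Iα = I(a/R), so T₁ − T₂ = (I/R²)a = 1·M_p a = 5.090·a.
Adding the three: (m₁ − m₂)g = (m₁ + m₂ + 5.090)a, so a = (5.40 − 1.20)(9.81)/(5.40 + 1.20 + 5.090) = 3.525 m/s².
α = a/R = 3.525/0.235 = 15.00 rad/s².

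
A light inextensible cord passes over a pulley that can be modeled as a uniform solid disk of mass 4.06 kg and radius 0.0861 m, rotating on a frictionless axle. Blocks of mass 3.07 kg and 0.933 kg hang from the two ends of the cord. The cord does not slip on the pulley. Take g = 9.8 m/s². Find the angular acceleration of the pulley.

α ≈ 40.3 rad/s²

I = ½MR² = (1/2)(4.06)(0.0861)² = 0.01505 kg·m².
Heavier block: m₁g − T₁ = m₁a. Lighter block: T₂ − m₂g = m₂a.
Pulley: (T₁ − T₂)R = Iα = I(a/R), so T₁ − T₂ = (I/R²)a = (1/2)M_p a = 2.030·a.
Adding the three: (m₁ − m₂)g = (m₁ + m₂ + 2.030)a, so a = (3.07 − 0.933)(9.8)/(3.07 + 0.933 + 2.030) = 3.471 m/s².
α = a/R = 3.471/0.0861 = 40.32 rad/s².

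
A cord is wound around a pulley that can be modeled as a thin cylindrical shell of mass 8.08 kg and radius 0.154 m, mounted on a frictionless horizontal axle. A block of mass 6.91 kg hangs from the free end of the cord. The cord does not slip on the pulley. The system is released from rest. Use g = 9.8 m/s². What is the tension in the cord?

I = MR² = (8.08)(0.154)² = 0.1916 kg·m².
Block: mg − T = ma. Pulley: TR = Iα. No-slip: a = αR, so T = (I/R²)a = 8.080·a.
Then mg = (m + 8.080)a, so a = (6.91)(9.8)/(6.91 + 8.080) = 4.518 m/s².
T = 8.080·a = 36.50 N.

T ≈ 36.5 N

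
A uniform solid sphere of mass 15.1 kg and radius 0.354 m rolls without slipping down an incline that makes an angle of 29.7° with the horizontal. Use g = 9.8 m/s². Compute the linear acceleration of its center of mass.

Translation along the incline: Mg sinθ − f = Ma.
Rotation about the center: fR = Iα with I = (2/5)MR². No-slip gives a = αR, so f = (I/R²)a = (2/5)M a.
Substituting: Mg sinθ = (1 + 0.4000)Ma, so a = g sinθ/(1 + 0.4000) = (9.8) sin 29.7° / 1.400 = 3.468 m/s².

a ≈ 3.47 m/s²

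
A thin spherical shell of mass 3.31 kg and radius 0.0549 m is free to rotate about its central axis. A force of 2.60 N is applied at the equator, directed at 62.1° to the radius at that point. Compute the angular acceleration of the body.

α ≈ 19.0 rad/s²

I = (2/3)MR² = (2/3)(3.31)(0.0549)² = 0.006651 kg·m².
Only the tangential component produces torque: τ = F R sinθ = (2.60)(0.0549) sin 62.1° = 0.1261 N·m.
Newton's second law for rotation, τ = Iα, gives α = τ/I = 0.1261/0.006651 = 18.97 rad/s².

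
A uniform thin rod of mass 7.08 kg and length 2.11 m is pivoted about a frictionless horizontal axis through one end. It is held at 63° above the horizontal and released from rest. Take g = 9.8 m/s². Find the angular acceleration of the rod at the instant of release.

About the pivot, I = (1/3)ML² = (1/3)(7.08)(2.11)² = 10.51 kg·m².
The weight acts at the center, a distance L/2 = 1.055 m from the pivot; τ = Mg(L/2) cos 63° = 33.23 N·m.
α = τ/I = 33.23/10.51 = 3.163 rad/s².

α ≈ 3.16 rad/s²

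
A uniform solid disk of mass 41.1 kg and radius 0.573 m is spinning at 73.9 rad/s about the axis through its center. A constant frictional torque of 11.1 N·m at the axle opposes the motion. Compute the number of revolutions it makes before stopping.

≈ 264 revolutions

I = ½MR² = (1/2)(41.1)(0.573)² = 6.747 kg·m².
The net torque has magnitude 11.1 N·m, opposing ω.
|α| = τ/I = 11.10/6.747 = 1.645 rad/s² (deceleration).
ω² = ω₀² − 2|α|θ with ω = 0 ⇒ θ = ω₀²/(2|α|) = 1660 rad = 264.2 rev.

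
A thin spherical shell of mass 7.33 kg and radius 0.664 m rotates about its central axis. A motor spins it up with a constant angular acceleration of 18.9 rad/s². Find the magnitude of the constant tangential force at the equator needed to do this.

F ≈ 61.3 N

I = (2/3)MR² = (2/3)(7.33)(0.664)² = 2.155 kg·m².
The required torque is τ = Iα = (2.155)(18.90) = 40.72 N·m.
A tangential force at the equator gives τ = FR, so F = τ/R = 40.72/0.664 = 61.33 N.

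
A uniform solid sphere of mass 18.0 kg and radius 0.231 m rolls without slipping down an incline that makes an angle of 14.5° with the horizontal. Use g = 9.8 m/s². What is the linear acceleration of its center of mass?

Translation along the incline: Mg sinθ − f = Ma.
Rotation about the center: fR = Iα with I = (2/5)MR². No-slip gives a = αR, so f = (I/R²)a = (2/5)M a.
Substituting: Mg sinθ = (1 + 0.4000)Ma, so a = g sinθ/(1 + 0.4000) = (9.8) sin 14.5° / 1.400 = 1.753 m/s².

a ≈ 1.75 m/s²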